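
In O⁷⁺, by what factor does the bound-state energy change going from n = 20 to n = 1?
400.00

Using E_n = -13.6057 Z² / n² eV with Z = 8:

E_1 = -13.6057 × 8² / 1² = -870.7648 / 1 = -870.76480000 eV
E_20 = -13.6057 × 8² / 20² = -870.7648 / 400 = -2.17691200 eV

The ratio is:
E_1/E_20 = (-870.76480000) / (-2.17691200)
E_1/E_20 = (-870.7648/1) / (-870.7648/400)
E_1/E_20 = 400/1
E_1/E_20 = 400.00
(Note: the Z² factors cancel in the ratio.)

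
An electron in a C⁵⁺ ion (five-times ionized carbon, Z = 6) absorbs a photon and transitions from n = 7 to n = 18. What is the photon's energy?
8.48 eV

The energy levels of a hydrogen-like atom are E_n = -13.6057 Z² eV / n².

Energy at n = 7: E_7 = -13.6057 × 6² / 7² = -9.99602 eV
Energy at n = 18: E_18 = -13.6057 × 6² / 18² = -1.51174 eV

The excitation energy is the difference:
ΔE = E_18 - E_7
ΔE = -1.51174 - (-9.99602)
ΔE = 8.48 eV

Since this is positive, energy must be absorbed (photon absorption).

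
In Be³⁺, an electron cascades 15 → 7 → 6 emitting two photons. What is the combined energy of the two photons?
5.0795 eV

The energy levels of Be³⁺ are E_n = -13.6057 × 4² / n² eV.

First transition (15 → 7):
ΔE₁ = |E_7 - E_15|
ΔE₁ = |-4.4426775510 - (-0.9675164444)| = 3.4751611 eV

Second transition (7 → 6):
ΔE₂ = |E_6 - E_7|
ΔE₂ = |-6.0469777778 - (-4.4426775510)| = 1.6043002 eV

Total energy released:
E_total = ΔE₁ + ΔE₂ = 3.4751611 + 1.6043002 = 5.0795 eV

Note: This equals the direct transition 15 → 6: 5.0795 eV ✓
Energy is conserved regardless of the path taken.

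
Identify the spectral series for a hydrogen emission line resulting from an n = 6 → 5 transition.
Pfund series

The spectral series in hydrogen are named based on the final (lower) energy level:
- Lyman series: n_final = 1 (ultraviolet)
- Balmer series: n_final = 2 (visible/near-UV)
- Paschen series: n_final = 3 (infrared)
- Brackett series: n_final = 4 (infrared)
- Pfund series: n_final = 5 (far infrared)

Since this transition ends at n = 5, it belongs to the Pfund series.

For reference, this 6 → 5 line has photon energy
ΔE = 13.6057 eV × (1/5² - 1/6²) = 0.16629188889 eV,
corresponding to wavelength λ = hc/ΔE = 1239.84 eV·nm / 0.16629188889 eV = 7455.80562 nm in the far infrared region.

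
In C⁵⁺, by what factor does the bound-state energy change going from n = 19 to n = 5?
14.440000

Using E_n = -13.6057 Z² / n² eV with Z = 6:

E_5 = -13.6057 × 6² / 5² = -489.8052 / 25 = -19.592208000000 eV
E_19 = -13.6057 × 6² / 19² = -489.8052 / 361 = -1.356801108033 eV

The ratio is:
E_5/E_19 = (-19.592208000000) / (-1.356801108033)
E_5/E_19 = (-489.8052/25) / (-489.8052/361)
E_5/E_19 = 361/25
E_5/E_19 = 14.440000
(Note: the Z² factors cancel in the ratio.)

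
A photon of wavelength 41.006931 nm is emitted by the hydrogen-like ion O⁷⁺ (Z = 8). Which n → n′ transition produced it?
n = 6 → n = 4

First, find the photon energy from the wavelength (hc = 1239.84 eV·nm):
E = hc/λ = 1239.84 eV·nm / 41.006931 nm = 30.234889 eV

The energy levels of O⁷⁺ satisfy E_n = -13.6057 × 8² / n² eV, so an emission n_i → n_f releases
ΔE = 13.6057 × 8² × (1/n_f² − 1/n_i²) eV.

Setting ΔE equal to the photon energy:
1/n_f² − 1/n_i² = 30.234889 / (13.6057 × 8²) = 0.034722222

Since 1/n_i² must be positive, we need 1/n_f² > 0.034722222, i.e. n_f ≤ 5. For each allowed n_f, solve n_i = (1/n_f² − 0.034722222)^(−1/2) and check whether it is a whole number:
  n_f = 1: 1/n_i² = 1.000000000 − 0.034722222 = 0.965277778 → n_i = 1.018  (not an integer) ✗
  n_f = 2: 1/n_i² = 0.250000000 − 0.034722222 = 0.215277778 → n_i = 2.155  (not an integer) ✗
  n_f = 3: 1/n_i² = 0.111111111 − 0.034722222 = 0.076388889 → n_i = 3.618  (not an integer) ✗
  n_f = 4: 1/n_i² = 0.062500000 − 0.034722222 = 0.027777778 → n_i = 6.000  → integer, n_i = 6 ✓
  n_f = 5: 1/n_i² = 0.040000000 − 0.034722222 = 0.005277778 → n_i = 13.765  (not an integer) ✗

Only n_f = 4 gives an integer upper level, n_i = 6.

The transition is from n = 6 to n = 4 (emission).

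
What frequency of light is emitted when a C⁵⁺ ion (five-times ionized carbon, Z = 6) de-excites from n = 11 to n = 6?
2.31105e+15 Hz

First, find the transition energy:
E_11 = -13.6057 × 6² / 11² = -4.04797686 eV
E_6 = -13.6057 × 6² / 6² = -13.60570000 eV
|ΔE| = |E_6 - E_11| = 9.55772314 eV

Convert to Joules: E = 9.55772314 eV × (1.602177 × 10⁻¹⁹ J/eV) = 1.5313164e-18 J

Using E = hf:
f = E/h = 1.5313164e-18 J / (6.62607 × 10⁻³⁴ J·s)
f = 2.31105e+15 Hz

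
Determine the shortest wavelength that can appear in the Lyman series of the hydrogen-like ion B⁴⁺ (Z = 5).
3.6451 nm

The series limit corresponds to the transition from n = ∞ to n = 1.
This is the highest energy (shortest wavelength) transition in the Lyman series.

E_∞ = 0 eV
E_1 = -13.6057 × 5² / 1² = -340.142500 eV

Energy at series limit:
ΔE = E_∞ - E_1 = 0 - (-340.142500) = 340.142500 eV
λ = hc/E = 1239.84 eV·nm / 340.142500 eV = 3.6451 nm

This energy equals the ionization energy from the n = 1 state of B⁴⁺.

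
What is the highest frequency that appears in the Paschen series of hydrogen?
3.655e+14 Hz

The series limit corresponds to the transition from n = ∞ to n = 3.
This is the highest energy (shortest wavelength) transition in the Paschen series.

E_∞ = 0 eV
E_3 = -13.6057 / 3² = -1.511744 eV

Energy at series limit:
ΔE = E_∞ - E_3 = 0 - (-1.511744) = 1.511744 eV
E = 1.511744 eV × (1.602177 × 10⁻¹⁹ J/eV) = 2.42208e-19 J
f = E/h = 2.42208e-19 J / (6.62607 × 10⁻³⁴ J·s) = 3.655e+14 Hz

This energy equals the ionization energy from the n = 3 state of hydrogen.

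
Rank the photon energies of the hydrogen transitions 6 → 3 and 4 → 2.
4 → 2

Calculate the energy for each transition:

Transition 6 → 3:
ΔE₁ = |E_3 - E_6| = |-13.6057/3² - (-13.6057/6²)|
ΔE₁ = |-1.5117444444 - (-0.3779361111)| = 1.1338083 eV

Transition 4 → 2:
ΔE₂ = |E_2 - E_4| = |-13.6057/2² - (-13.6057/4²)|
ΔE₂ = |-3.4014250000 - (-0.8503562500)| = 2.5510688 eV

Since 2.5510688 eV > 1.1338083 eV, the transition 4 → 2 emits the more energetic photon.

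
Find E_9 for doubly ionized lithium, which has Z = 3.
-1.51 eV

For hydrogen-like ions, the energy levels scale with Z²:
E_n = -13.6057 Z² / n² eV

For Li²⁺ (Z = 3) at n = 9:
E_9 = -13.6057 × 3² / 9²
E_9 = -13.6057 × 9 / 81
E_9 = -122.4513 / 81
E_9 = -1.51 eV

The energy is 9 times more negative than hydrogen at the same n due to the stronger nuclear charge.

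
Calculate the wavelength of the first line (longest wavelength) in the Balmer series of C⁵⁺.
18.2253 nm

The longest wavelength corresponds to the smallest energy transition in the series.
The Balmer series has all transitions ending at n_f = 2.

For C⁵⁺ (Z = 6), the first line (α-line) is the jump from n = 3 to n = 2:
E_3 = -13.6057 × 6² / 3² = -54.422800 eV
E_2 = -13.6057 × 6² / 2² = -122.451300 eV
ΔE = E_3 - E_2 = 68.028500 eV

λ = hc/E = 1239.84 eV·nm / 68.028500 eV
λ = 18.2253 nm

This is the α-line of the Balmer series in C⁵⁺.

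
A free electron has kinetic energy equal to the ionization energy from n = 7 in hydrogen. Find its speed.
3.1253e+05 m/s (or 0.10425% of c)

The binding energy at n = 7 for hydrogen is:
E_7 = -13.6057/7² = -0.27766735 eV
|E_7| = 0.27766735 eV

Convert to Joules:
KE = 0.27766735 eV × (1.602177 × 10⁻¹⁹ J/eV) = 4.448722e-20 J

Using KE = ½mv²:
v = √(2·KE/m_e)
v = √(2 × 4.448722e-20 J / 9.10938 × 10⁻³¹ kg)
v = 3.1253e+05 m/s

This is approximately 0.10425% the speed of light.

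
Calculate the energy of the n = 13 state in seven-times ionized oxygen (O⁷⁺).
-5.15245 eV

For hydrogen-like ions, the energy levels scale with Z²:
E_n = -13.6057 Z² / n² eV

For O⁷⁺ (Z = 8) at n = 13:
E_13 = -13.6057 × 8² / 13²
E_13 = -13.6057 × 64 / 169
E_13 = -870.7648 / 169
E_13 = -5.15245 eV

The energy is 64 times more negative than hydrogen at the same n due to the stronger nuclear charge.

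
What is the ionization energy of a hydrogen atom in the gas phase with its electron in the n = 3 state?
1.511744 eV

The ionization energy is the energy needed to remove the electron completely (n → ∞).

For hydrogen, E_n = -13.6057 eV / n².

At n = 3: E_3 = -13.6057 / 3² = -1.511744444 eV
At n = ∞: E_∞ = 0 eV

Ionization energy = E_∞ - E_3 = 0 - (-1.511744444) = 1.511744444 eV
Ionization energy ≈ 1.511744 eV

This is also called the binding energy of the electron in state n = 3.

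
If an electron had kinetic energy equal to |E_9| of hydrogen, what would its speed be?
2.431e+05 m/s (or 0.08108% of c)

The binding energy at n = 9 for hydrogen is:
E_9 = -13.6057/9² = -0.1679716 eV
|E_9| = 0.1679716 eV

Convert to Joules:
KE = 0.1679716 eV × (1.602177 × 10⁻¹⁹ J/eV) = 2.69120e-20 J

Using KE = ½mv²:
v = √(2·KE/m_e)
v = √(2 × 2.69120e-20 J / 9.10938 × 10⁻³¹ kg)
v = 2.431e+05 m/s

This is approximately 0.08108% the speed of light.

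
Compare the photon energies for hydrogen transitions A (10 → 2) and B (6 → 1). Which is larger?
6 → 1

Calculate the energy for each transition:

Transition 10 → 2:
ΔE₁ = |E_2 - E_10| = |-13.6057/2² - (-13.6057/10²)|
ΔE₁ = |-3.40142500 - (-0.13605700)| = 3.26537 eV

Transition 6 → 1:
ΔE₂ = |E_1 - E_6| = |-13.6057/1² - (-13.6057/6²)|
ΔE₂ = |-13.60570000 - (-0.37793611)| = 13.22776 eV

Since 13.22776 eV > 3.26537 eV, the transition 6 → 1 emits the more energetic photon.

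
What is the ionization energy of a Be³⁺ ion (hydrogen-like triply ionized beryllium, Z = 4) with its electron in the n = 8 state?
3.401425 eV

The ionization energy is the energy needed to remove the electron completely (n → ∞).

For a hydrogen-like ion with Z = 4, E_n = -13.6057 Z² / n² eV.

At n = 8: E_8 = -13.6057 × 4² / 8² = -3.401425000 eV
At n = ∞: E_∞ = 0 eV

Ionization energy = E_∞ - E_8 = 0 - (-3.401425000) = 3.401425000 eV
Ionization energy ≈ 3.401425 eV

This is also called the binding energy of the electron in state n = 8.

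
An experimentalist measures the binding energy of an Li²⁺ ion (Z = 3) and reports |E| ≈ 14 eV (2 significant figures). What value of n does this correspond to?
n = 3

The exact energy levels follow E_n = -13.6057 Z² / n² eV with Z = 3.

The measured value (-14 eV) is reported to only 2 significant figures, so we must test candidate n values and see which one matches to that precision.

Candidate energies:
  n = 1:  E = -13.6057 × 3² / 1² = -122.45130 eV
  n = 2:  E = -13.6057 × 3² / 2² = -30.61283 eV
  n = 3:  E = -13.6057 × 3² / 3² = -13.60570 eV  ← matches
  n = 4:  E = -13.6057 × 3² / 4² = -7.65321 eV
  n = 5:  E = -13.6057 × 3² / 5² = -4.89805 eV

Checking against the measurement of -14 eV (2 sig figs), only n = 3 agrees:
E_3 = -13.60570 eV, which rounds to -14 eV ✓

Therefore n = 3.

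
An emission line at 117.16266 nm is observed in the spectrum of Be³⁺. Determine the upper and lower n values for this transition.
n = 4 → n = 3

First, find the photon energy from the wavelength (hc = 1239.84 eV·nm):
E = hc/λ = 1239.84 eV·nm / 117.16266 nm = 10.582211 eV

The energy levels of Be³⁺ satisfy E_n = -13.6057 × 4² / n² eV, so an emission n_i → n_f releases
ΔE = 13.6057 × 4² × (1/n_f² − 1/n_i²) eV.

Setting ΔE equal to the photon energy:
1/n_f² − 1/n_i² = 10.582211 / (13.6057 × 4²) = 0.048611111

Since 1/n_i² must be positive, we need 1/n_f² > 0.048611111, i.e. n_f ≤ 4. For each allowed n_f, solve n_i = (1/n_f² − 0.048611111)^(−1/2) and check whether it is a whole number:
  n_f = 1: 1/n_i² = 1.000000000 − 0.048611111 = 0.951388889 → n_i = 1.025  (not an integer) ✗
  n_f = 2: 1/n_i² = 0.250000000 − 0.048611111 = 0.201388889 → n_i = 2.228  (not an integer) ✗
  n_f = 3: 1/n_i² = 0.111111111 − 0.048611111 = 0.062500000 → n_i = 4.000  → integer, n_i = 4 ✓
  n_f = 4: 1/n_i² = 0.062500000 − 0.048611111 = 0.013888889 → n_i = 8.485  (not an integer) ✗

Only n_f = 3 gives an integer upper level, n_i = 4.

The transition is from n = 4 to n = 3 (emission).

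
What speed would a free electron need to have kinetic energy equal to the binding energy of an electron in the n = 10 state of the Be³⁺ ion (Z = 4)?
8.75e+05 m/s (or 0.291894% of c)

The binding energy at n = 10 for Be³⁺ is:
E_10 = -13.6057 × 4²/10² = -2.17691200 eV
|E_10| = 2.17691200 eV

Convert to Joules:
KE = 2.17691200 eV × (1.602177 × 10⁻¹⁹ J/eV) = 3.4878e-19 J

Using KE = ½mv²:
v = √(2·KE/m_e)
v = √(2 × 3.4878e-19 J / 9.10938 × 10⁻³¹ kg)
v = 8.75e+05 m/s

This is approximately 0.291894% the speed of light.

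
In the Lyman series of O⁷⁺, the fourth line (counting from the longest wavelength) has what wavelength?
1.48 nm

The lines of a series are numbered from the longest wavelength (smallest ΔE) outward; the fourth line is the transition from n = n_f + 4 to n_f.
The Lyman series has all transitions ending at n_f = 1.

For O⁷⁺ (Z = 8), the fourth line (δ-line) is the jump from n = 5 to n = 1:
E_5 = -13.6057 × 8² / 5² = -34.8306 eV
E_1 = -13.6057 × 8² / 1² = -870.7648 eV
ΔE = E_5 - E_1 = 835.9342 eV

λ = hc/E = 1239.84 eV·nm / 835.9342 eV
λ = 1.48 nm

This is the δ-line of the Lyman series in O⁷⁺.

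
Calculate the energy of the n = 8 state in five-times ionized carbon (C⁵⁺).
-7.653 eV

For hydrogen-like ions, the energy levels scale with Z²:
E_n = -13.6057 Z² / n² eV

For C⁵⁺ (Z = 6) at n = 8:
E_8 = -13.6057 × 6² / 8²
E_8 = -13.6057 × 36 / 64
E_8 = -489.8052 / 64
E_8 = -7.653 eV

The energy is 36 times more negative than hydrogen at the same n due to the stronger nuclear charge.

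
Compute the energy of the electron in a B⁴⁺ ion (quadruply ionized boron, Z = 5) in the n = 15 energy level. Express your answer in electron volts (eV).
-1.51 eV

The energy levels of a hydrogen-like atom are given by:
E_n = -13.6057 Z² / n² eV  (with Z = 5 for B⁴⁺)

For n = 15:
E_15 = -13.6057 × 5² / 15²
E_15 = -13.6057 × 25 / 225
E_15 = -1.51 eV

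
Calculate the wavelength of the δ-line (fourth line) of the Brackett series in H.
1944.032 nm

The lines of a series are numbered from the longest wavelength (smallest ΔE) outward; the fourth line is the transition from n = n_f + 4 to n_f.
The Brackett series has all transitions ending at n_f = 4.

For H, the fourth line (δ-line) is the jump from n = 8 to n = 4:
E_8 = -13.6057 / 8² = -0.212589063 eV
E_4 = -13.6057 / 4² = -0.850356250 eV
ΔE = E_8 - E_4 = 0.637767187 eV

λ = hc/E = 1239.84 eV·nm / 0.637767187 eV
λ = 1944.032 nm

This is the δ-line of the Brackett series in H.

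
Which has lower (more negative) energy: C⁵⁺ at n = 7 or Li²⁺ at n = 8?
C⁵⁺ at n = 7 (E = -9.9960 eV)

Using E_n = -13.6057 Z² / n² eV:

C⁵⁺ (Z = 6) at n = 7:
E = -13.6057 × 6² / 7² = -13.6057 × 36 / 49 = -9.9960245 eV

Li²⁺ (Z = 3) at n = 8:
E = -13.6057 × 3² / 8² = -13.6057 × 9 / 64 = -1.9133016 eV

Since -9.9960245 eV < -1.9133016 eV,
C⁵⁺ at n = 7 is more tightly bound (requires more energy to ionize).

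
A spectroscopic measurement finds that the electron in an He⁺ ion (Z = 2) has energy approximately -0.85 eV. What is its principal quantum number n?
n = 8

The exact energy levels follow E_n = -13.6057 Z² / n² eV with Z = 2.

The measured value (-0.85 eV) is reported to only 2 significant figures, so we must test candidate n values and see which one matches to that precision.

Candidate energies:
  n = 6:  E = -13.6057 × 2² / 6² = -1.51174 eV
  n = 7:  E = -13.6057 × 2² / 7² = -1.11067 eV
  n = 8:  E = -13.6057 × 2² / 8² = -0.85036 eV  ← matches
  n = 9:  E = -13.6057 × 2² / 9² = -0.67189 eV
  n = 10:  E = -13.6057 × 2² / 10² = -0.54423 eV

Checking against the measurement of -0.85 eV (2 sig figs), only n = 8 agrees:
E_8 = -0.85036 eV, which rounds to -0.85 eV ✓

Therefore n = 8.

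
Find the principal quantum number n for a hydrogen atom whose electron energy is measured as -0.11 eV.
n = 11

The exact energy levels follow E_n = -13.6057 eV / n².

The measured value (-0.11 eV) is reported to only 2 significant figures, so we must test candidate n values and see which one matches to that precision.

Candidate energies:
  n = 9:  E = -13.6057/9² = -0.16797 eV
  n = 10:  E = -13.6057/10² = -0.13606 eV
  n = 11:  E = -13.6057/11² = -0.11244 eV  ← matches
  n = 12:  E = -13.6057/12² = -0.09448 eV
  n = 13:  E = -13.6057/13² = -0.08051 eV

Checking against the measurement of -0.11 eV (2 sig figs), only n = 11 agrees:
E_11 = -0.11244 eV, which rounds to -0.11 eV ✓

Therefore n = 11.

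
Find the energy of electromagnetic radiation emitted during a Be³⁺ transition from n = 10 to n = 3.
22.0110 eV

The energy levels are E_n = -13.6057 Z² eV / n².

Energy at n = 10: E_10 = -13.6057 × 4² / 10² = -2.1769120 eV
Energy at n = 3: E_3 = -13.6057 × 4² / 3² = -24.1879111 eV

For emission (electron falling to lower state), the photon energy is:
E_photon = E_10 - E_3 = |-2.1769120 - (-24.1879111)|
E_photon = 22.0110 eV

This energy is carried away by the emitted photon.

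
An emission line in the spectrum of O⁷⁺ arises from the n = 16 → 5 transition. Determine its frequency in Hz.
7.60e+15 Hz

First, find the transition energy:
E_16 = -13.6057 × 8² / 16² = -3.401425 eV
E_5 = -13.6057 × 8² / 5² = -34.830592 eV
|ΔE| = |E_5 - E_16| = 31.429167 eV

Convert to Joules: E = 31.429167 eV × (1.602177 × 10⁻¹⁹ J/eV) = 5.0355e-18 J

Using E = hf:
f = E/h = 5.0355e-18 J / (6.62607 × 10⁻³⁴ J·s)
f = 7.60e+15 Hz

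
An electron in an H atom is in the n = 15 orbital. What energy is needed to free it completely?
0.060 eV

The ionization energy is the energy needed to remove the electron completely (n → ∞).

For hydrogen, E_n = -13.6057 eV / n².

At n = 15: E_15 = -13.6057 / 15² = -0.060470 eV
At n = ∞: E_∞ = 0 eV

Ionization energy = E_∞ - E_15 = 0 - (-0.060470) = 0.060470 eV
Ionization energy ≈ 0.060 eV

This is also called the binding energy of the electron in state n = 15.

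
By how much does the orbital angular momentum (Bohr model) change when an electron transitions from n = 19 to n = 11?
8.437e-34 J·s (or 8ℏ)

In the Bohr model, L_n = nℏ where ℏ = 1.05457e-34 J·s.

L_19 = 19ℏ = 2.00368e-33 J·s
L_11 = 11ℏ = 1.16003e-33 J·s

ΔL = L_19 - L_11 = (19 - 11)ℏ = 8ℏ
ΔL = 8 × 1.05457e-34 J·s = 8.437e-34 J·s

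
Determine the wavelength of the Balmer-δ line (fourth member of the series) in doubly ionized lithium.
45.563 nm

The lines of a series are numbered from the longest wavelength (smallest ΔE) outward; the fourth line is the transition from n = n_f + 4 to n_f.
The Balmer series has all transitions ending at n_f = 2.

For Li²⁺ (Z = 3), the fourth line (δ-line) is the jump from n = 6 to n = 2:
E_6 = -13.6057 × 3² / 6² = -3.40143 eV
E_2 = -13.6057 × 3² / 2² = -30.61283 eV
ΔE = E_6 - E_2 = 27.21140 eV

λ = hc/E = 1239.84 eV·nm / 27.21140 eV
λ = 45.563 nm

This is the δ-line of the Balmer series in Li²⁺.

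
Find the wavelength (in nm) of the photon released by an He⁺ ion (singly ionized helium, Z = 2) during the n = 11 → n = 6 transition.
1167.49145 nm

First, find the transition energy using E_n = -13.6057 Z² / n² eV:
E_11 = -13.6057 × 2² / 11² = -0.4497752066 eV
E_6 = -13.6057 × 2² / 6² = -1.5117444444 eV

Photon energy: |ΔE| = |E_6 - E_11| = 1.0619692378 eV

Convert to wavelength using E = hc/λ with hc = 1239.84 eV·nm:
λ = hc/E = 1239.84 eV·nm / 1.0619692378 eV
λ = 1167.49145 nm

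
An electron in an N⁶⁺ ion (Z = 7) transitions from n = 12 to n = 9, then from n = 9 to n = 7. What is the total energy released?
8.975983 eV

The energy levels of N⁶⁺ are E_n = -13.6057 × 7² / n² eV.

First transition (12 → 9):
ΔE₁ = |E_9 - E_12|
ΔE₁ = |-8.230608641975 - (-4.629717361111)| = 3.600891281 eV

Second transition (9 → 7):
ΔE₂ = |E_7 - E_9|
ΔE₂ = |-13.605700000000 - (-8.230608641975)| = 5.375091358 eV

Total energy released:
E_total = ΔE₁ + ΔE₂ = 3.600891281 + 5.375091358 = 8.975983 eV

Note: This equals the direct transition 12 → 7: 8.975983 eV ✓
Energy is conserved regardless of the path taken.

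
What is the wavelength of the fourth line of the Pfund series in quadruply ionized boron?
131.80799 nm

The lines of a series are numbered from the longest wavelength (smallest ΔE) outward; the fourth line is the transition from n = n_f + 4 to n_f.
The Pfund series has all transitions ending at n_f = 5.

For B⁴⁺ (Z = 5), the fourth line (δ-line) is the jump from n = 9 to n = 5:
E_9 = -13.6057 × 5² / 9² = -4.199290123 eV
E_5 = -13.6057 × 5² / 5² = -13.605700000 eV
ΔE = E_9 - E_5 = 9.406409877 eV

λ = hc/E = 1239.84 eV·nm / 9.406409877 eV
λ = 131.80799 nm

This is the δ-line of the Pfund series in B⁴⁺.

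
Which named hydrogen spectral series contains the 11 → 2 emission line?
Balmer series

The spectral series in hydrogen are named based on the final (lower) energy level:
- Lyman series: n_final = 1 (ultraviolet)
- Balmer series: n_final = 2 (visible/near-UV)
- Paschen series: n_final = 3 (infrared)
- Brackett series: n_final = 4 (infrared)
- Pfund series: n_final = 5 (far infrared)

Since this transition ends at n = 2, it belongs to the Balmer series.

For reference, this 11 → 2 line has photon energy
ΔE = 13.6057 eV × (1/2² - 1/11²) = 3.2889812 eV,
corresponding to wavelength λ = hc/ΔE = 1239.84 eV·nm / 3.2889812 eV = 376.968 nm in the visible/near-UV region.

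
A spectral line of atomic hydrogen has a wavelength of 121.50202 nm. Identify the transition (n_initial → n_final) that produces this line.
n = 2 → n = 1

First, find the photon energy from the wavelength (hc = 1239.84 eV·nm):
E = hc/λ = 1239.84 eV·nm / 121.50202 nm = 10.204275 eV

The energy levels of hydrogen satisfy E_n = -13.6057 / n² eV, so an emission n_i → n_f releases
ΔE = 13.6057 × (1/n_f² − 1/n_i²) eV.

Setting ΔE equal to the photon energy:
1/n_f² − 1/n_i² = 10.204275 / 13.6057 = 0.75000000

Since 1/n_i² must be positive, we need 1/n_f² > 0.75000000, i.e. n_f ≤ 1. For each allowed n_f, solve n_i = (1/n_f² − 0.75000000)^(−1/2) and check whether it is a whole number:
  n_f = 1: 1/n_i² = 1.00000000 − 0.75000000 = 0.25000000 → n_i = 2.000  → integer, n_i = 2 ✓

Only n_f = 1 gives an integer upper level, n_i = 2.

The transition is from n = 2 to n = 1 (emission).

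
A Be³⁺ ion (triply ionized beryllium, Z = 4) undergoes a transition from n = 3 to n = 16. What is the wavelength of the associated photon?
53.12639 nm

First, find the transition energy using E_n = -13.6057 Z² / n² eV:
E_3 = -13.6057 × 4² / 3² = -24.1879111 eV
E_16 = -13.6057 × 4² / 16² = -0.8503563 eV

Photon energy: |ΔE| = |E_16 - E_3| = 23.3375548 eV

Convert to wavelength using E = hc/λ with hc = 1239.84 eV·nm:
λ = hc/E = 1239.84 eV·nm / 23.3375548 eV
λ = 53.12639 nm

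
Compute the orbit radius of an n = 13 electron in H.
8.943095 nm (or 89.430948 Å)

The Bohr radius formula is:
r_n = n² a₀ / Z

where a₀ = 0.052917721 nm is the Bohr radius.

For H (Z = 1) at n = 13:
r_13 = 13² × 0.052917721 nm / 1
r_13 = 169 × 0.052917721 nm / 1
r_13 = 8.9430948 nm / 1
r_13 = 8.943095 nm

The electron orbits at approximately 8.943095 nm from the nucleus.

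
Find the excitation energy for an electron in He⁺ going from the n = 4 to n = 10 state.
2.86 eV

The energy levels of a hydrogen-like atom are E_n = -13.6057 Z² eV / n².

Energy at n = 4: E_4 = -13.6057 × 2² / 4² = -3.40143 eV
Energy at n = 10: E_10 = -13.6057 × 2² / 10² = -0.54423 eV

The excitation energy is the difference:
ΔE = E_10 - E_4
ΔE = -0.54423 - (-3.40143)
ΔE = 2.86 eV

Since this is positive, energy must be absorbed (photon absorption).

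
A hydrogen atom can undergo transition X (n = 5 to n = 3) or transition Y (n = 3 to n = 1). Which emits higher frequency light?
3 → 1

Calculate the energy for each transition:

Transition 5 → 3:
ΔE₁ = |E_3 - E_5| = |-13.6057/3² - (-13.6057/5²)|
ΔE₁ = |-1.51174444 - (-0.54422800)| = 0.96752 eV

Transition 3 → 1:
ΔE₂ = |E_1 - E_3| = |-13.6057/1² - (-13.6057/3²)|
ΔE₂ = |-13.60570000 - (-1.51174444)| = 12.09396 eV

Since 12.09396 eV > 0.96752 eV, the transition 3 → 1 emits the more energetic photon.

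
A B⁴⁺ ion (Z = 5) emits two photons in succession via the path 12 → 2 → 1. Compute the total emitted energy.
337.7804 eV

The energy levels of B⁴⁺ are E_n = -13.6057 × 5² / n² eV.

First transition (12 → 2):
ΔE₁ = |E_2 - E_12|
ΔE₁ = |-85.0356250000 - (-2.3621006944)| = 82.6735243 eV

Second transition (2 → 1):
ΔE₂ = |E_1 - E_2|
ΔE₂ = |-340.1425000000 - (-85.0356250000)| = 255.1068750 eV

Total energy released:
E_total = ΔE₁ + ΔE₂ = 82.6735243 + 255.1068750 = 337.7804 eV

Note: This equals the direct transition 12 → 1: 337.7804 eV ✓
Energy is conserved regardless of the path taken.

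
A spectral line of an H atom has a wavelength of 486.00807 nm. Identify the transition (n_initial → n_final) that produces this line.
n = 4 → n = 2

First, find the photon energy from the wavelength (hc = 1239.84 eV·nm):
E = hc/λ = 1239.84 eV·nm / 486.00807 nm = 2.5510688 eV

The energy levels of hydrogen satisfy E_n = -13.6057 / n² eV, so an emission n_i → n_f releases
ΔE = 13.6057 × (1/n_f² − 1/n_i²) eV.

Setting ΔE equal to the photon energy:
1/n_f² − 1/n_i² = 2.5510688 / 13.6057 = 0.18750000

Since 1/n_i² must be positive, we need 1/n_f² > 0.18750000, i.e. n_f ≤ 2. For each allowed n_f, solve n_i = (1/n_f² − 0.18750000)^(−1/2) and check whether it is a whole number:
  n_f = 1: 1/n_i² = 1.00000000 − 0.18750000 = 0.81250000 → n_i = 1.109  (not an integer) ✗
  n_f = 2: 1/n_i² = 0.25000000 − 0.18750000 = 0.06250000 → n_i = 4.000  → integer, n_i = 4 ✓

Only n_f = 2 gives an integer upper level, n_i = 4.

The transition is from n = 4 to n = 2 (emission).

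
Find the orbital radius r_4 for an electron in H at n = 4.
0.84668 nm (or 8.46684 Å)

The Bohr radius formula is:
r_n = n² a₀ / Z

where a₀ = 0.05291772 nm is the Bohr radius.

For H (Z = 1) at n = 4:
r_4 = 4² × 0.05291772 nm / 1
r_4 = 16 × 0.05291772 nm / 1
r_4 = 0.846684 nm / 1
r_4 = 0.84668 nm

The electron orbits at approximately 0.84668 nm from the nucleus.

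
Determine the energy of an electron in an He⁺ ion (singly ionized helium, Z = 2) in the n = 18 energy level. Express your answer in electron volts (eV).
-0.1680 eV

The energy levels of a hydrogen-like atom are given by:
E_n = -13.6057 Z² / n² eV  (with Z = 2 for He⁺)

For n = 18:
E_18 = -13.6057 × 2² / 18²
E_18 = -13.6057 × 4 / 324
E_18 = -0.1680 eV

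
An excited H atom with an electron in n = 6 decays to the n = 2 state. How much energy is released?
3.023 eV

The energy levels are E_n = -13.6057 eV / n².

Energy at n = 6: E_6 = -13.6057 / 6² = -0.377936 eV
Energy at n = 2: E_2 = -13.6057 / 2² = -3.401425 eV

For emission (electron falling to lower state), the photon energy is:
E_photon = E_6 - E_2 = |-0.377936 - (-3.401425)|
E_photon = 3.023 eV

This energy is carried away by the emitted photon.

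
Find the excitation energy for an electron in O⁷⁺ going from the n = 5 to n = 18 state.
32.143 eV

The energy levels of a hydrogen-like atom are E_n = -13.6057 Z² eV / n².

Energy at n = 5: E_5 = -13.6057 × 8² / 5² = -34.830592 eV
Energy at n = 18: E_18 = -13.6057 × 8² / 18² = -2.687546 eV

The excitation energy is the difference:
ΔE = E_18 - E_5
ΔE = -2.687546 - (-34.830592)
ΔE = 32.143 eV

Since this is positive, energy must be absorbed (photon absorption).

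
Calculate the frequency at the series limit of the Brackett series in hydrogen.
2.0562e+14 Hz

The series limit corresponds to the transition from n = ∞ to n = 4.
This is the highest energy (shortest wavelength) transition in the Brackett series.

E_∞ = 0 eV
E_4 = -13.6057 / 4² = -0.85035625 eV

Energy at series limit:
ΔE = E_∞ - E_4 = 0 - (-0.85035625) = 0.85035625 eV
E = 0.85035625 eV × (1.602177 × 10⁻¹⁹ J/eV) = 1.362421e-19 J
f = E/h = 1.362421e-19 J / (6.62607 × 10⁻³⁴ J·s) = 2.0562e+14 Hz

This energy equals the ionization energy from the n = 4 state of hydrogen.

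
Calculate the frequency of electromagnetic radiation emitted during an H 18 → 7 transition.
5.6986e+13 Hz

First, find the transition energy:
E_18 = -13.6057 / 18² = -0.04199290 eV
E_7 = -13.6057 / 7² = -0.27766735 eV
|ΔE| = |E_7 - E_18| = 0.23567445 eV

Convert to Joules: E = 0.23567445 eV × (1.602177 × 10⁻¹⁹ J/eV) = 3.775922e-20 J

Using E = hf:
f = E/h = 3.775922e-20 J / (6.62607 × 10⁻³⁴ J·s)
f = 5.6986e+13 Hz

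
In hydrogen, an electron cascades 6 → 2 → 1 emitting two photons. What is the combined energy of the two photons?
13.2278 eV

The energy levels of hydrogen are E_n = -13.6057 / n² eV.

First transition (6 → 2):
ΔE₁ = |E_2 - E_6|
ΔE₁ = |-3.4014250000 - (-0.3779361111)| = 3.0234889 eV

Second transition (2 → 1):
ΔE₂ = |E_1 - E_2|
ΔE₂ = |-13.6057000000 - (-3.4014250000)| = 10.2042750 eV

Total energy released:
E_total = ΔE₁ + ΔE₂ = 3.0234889 + 10.2042750 = 13.2278 eV

Note: This equals the direct transition 6 → 1: 13.2278 eV ✓
Energy is conserved regardless of the path taken.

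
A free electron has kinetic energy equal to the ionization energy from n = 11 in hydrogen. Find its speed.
1.98881e+05 m/s (or 0.07% of c)

The binding energy at n = 11 for hydrogen is:
E_11 = -13.6057/11² = -0.112443802 eV
|E_11| = 0.112443802 eV

Convert to Joules:
KE = 0.112443802 eV × (1.602177 × 10⁻¹⁹ J/eV) = 1.8015487e-20 J

Using KE = ½mv²:
v = √(2·KE/m_e)
v = √(2 × 1.8015487e-20 J / 9.10938 × 10⁻³¹ kg)
v = 1.98881e+05 m/s

This is approximately 0.07% the speed of light.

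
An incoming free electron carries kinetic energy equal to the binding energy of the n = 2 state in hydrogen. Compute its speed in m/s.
1.094e+06 m/s (or 0.36487% of c)

The binding energy at n = 2 for hydrogen is:
E_2 = -13.6057/2² = -3.4014250 eV
|E_2| = 3.4014250 eV

Convert to Joules:
KE = 3.4014250 eV × (1.602177 × 10⁻¹⁹ J/eV) = 5.44968e-19 J

Using KE = ½mv²:
v = √(2·KE/m_e)
v = √(2 × 5.44968e-19 J / 9.10938 × 10⁻³¹ kg)
v = 1.094e+06 m/s

This is approximately 0.36487% the speed of light.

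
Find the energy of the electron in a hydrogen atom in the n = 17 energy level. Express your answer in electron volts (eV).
-0.04708 eV

The energy levels of a hydrogen-like atom are given by:
E_n = -13.6057 eV / n²

For n = 17:
E_17 = -13.6057 eV / 17²
E_17 = -13.6057 eV / 289
E_17 = -0.04708 eV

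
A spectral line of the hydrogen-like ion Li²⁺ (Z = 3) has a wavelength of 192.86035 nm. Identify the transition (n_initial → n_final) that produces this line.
n = 10 → n = 4

First, find the photon energy from the wavelength (hc = 1239.84 eV·nm):
E = hc/λ = 1239.84 eV·nm / 192.86035 nm = 6.4286931 eV

The energy levels of Li²⁺ satisfy E_n = -13.6057 × 3² / n² eV, so an emission n_i → n_f releases
ΔE = 13.6057 × 3² × (1/n_f² − 1/n_i²) eV.

Setting ΔE equal to the photon energy:
1/n_f² − 1/n_i² = 6.4286931 / (13.6057 × 3²) = 0.052499999

Since 1/n_i² must be positive, we need 1/n_f² > 0.052499999, i.e. n_f ≤ 4. For each allowed n_f, solve n_i = (1/n_f² − 0.052499999)^(−1/2) and check whether it is a whole number:
  n_f = 1: 1/n_i² = 1.000000000 − 0.052499999 = 0.947500001 → n_i = 1.027  (not an integer) ✗
  n_f = 2: 1/n_i² = 0.250000000 − 0.052499999 = 0.197500001 → n_i = 2.250  (not an integer) ✗
  n_f = 3: 1/n_i² = 0.111111111 − 0.052499999 = 0.058611112 → n_i = 4.131  (not an integer) ✗
  n_f = 4: 1/n_i² = 0.062500000 − 0.052499999 = 0.010000001 → n_i = 10.000  → integer, n_i = 10 ✓

Only n_f = 4 gives an integer upper level, n_i = 10.

The transition is from n = 10 to n = 4 (emission).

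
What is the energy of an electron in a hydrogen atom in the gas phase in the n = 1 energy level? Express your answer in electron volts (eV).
-13.606 eV

The energy levels of a hydrogen-like atom are given by:
E_n = -13.6057 eV / n²

For n = 1:
E_1 = -13.6057 eV / 1²
E_1 = -13.6057 eV / 1
E_1 = -13.606 eV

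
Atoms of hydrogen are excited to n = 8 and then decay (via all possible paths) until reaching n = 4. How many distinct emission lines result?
10

The electron can occupy levels n = 4, 5, ..., 8 during de-excitation — that is m = 8 - 4 + 1 = 5 distinct levels.

The number of distinct spectral lines equals the number of ways to choose 2 of these m levels (each pair gives one possible emission transition):

Number of lines = m(m-1)/2 = 5×4/2 = 10

These correspond to all possible transitions between the 5 levels:
8 → 7, 8 → 6, 8 → 5, 8 → 4, 7 → 6, 7 → 5, 7 → 4, 6 → 5...

Each transition produces a photon with a unique energy (and thus wavelength). This count does not depend on Z.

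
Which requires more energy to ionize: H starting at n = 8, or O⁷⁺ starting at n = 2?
O⁷⁺ at n = 2 (E = -217.691 eV)

Using E_n = -13.6057 Z² / n² eV:

H (Z = 1) at n = 8:
E = -13.6057 × 1² / 8² = -13.6057 × 1 / 64 = -0.212589 eV

O⁷⁺ (Z = 8) at n = 2:
E = -13.6057 × 8² / 2² = -13.6057 × 64 / 4 = -217.691200 eV

Since -217.691200 eV < -0.212589 eV,
O⁷⁺ at n = 2 is more tightly bound (requires more energy to ionize).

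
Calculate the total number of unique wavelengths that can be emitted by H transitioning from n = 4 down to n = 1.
6

The electron can occupy levels n = 1, 2, ..., 4 during de-excitation — that is m = 4 - 1 + 1 = 4 distinct levels.

The number of distinct spectral lines equals the number of ways to choose 2 of these m levels (each pair gives one possible emission transition):

Number of lines = m(m-1)/2 = 4×3/2 = 6

These correspond to all possible transitions between the 4 levels:
4 → 3, 4 → 2, 4 → 1, 3 → 2, 3 → 1, 2 → 1

Each transition produces a photon with a unique energy (and thus wavelength). This count does not depend on Z.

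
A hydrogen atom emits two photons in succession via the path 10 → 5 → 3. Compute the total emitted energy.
1.38 eV

The energy levels of hydrogen are E_n = -13.6057 / n² eV.

First transition (10 → 5):
ΔE₁ = |E_5 - E_10|
ΔE₁ = |-0.54422800 - (-0.13605700)| = 0.40817 eV

Second transition (5 → 3):
ΔE₂ = |E_3 - E_5|
ΔE₂ = |-1.51174444 - (-0.54422800)| = 0.96752 eV

Total energy released:
E_total = ΔE₁ + ΔE₂ = 0.40817 + 0.96752 = 1.38 eV

Note: This equals the direct transition 10 → 3: 1.38 eV ✓
Energy is conserved regardless of the path taken.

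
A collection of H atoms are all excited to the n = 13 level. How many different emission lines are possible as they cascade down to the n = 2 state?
66

The electron can occupy levels n = 2, 3, ..., 13 during de-excitation — that is m = 13 - 2 + 1 = 12 distinct levels.

The number of distinct spectral lines equals the number of ways to choose 2 of these m levels (each pair gives one possible emission transition):

Number of lines = m(m-1)/2 = 12×11/2 = 66

These correspond to all possible transitions between the 12 levels:
13 → 12, 13 → 11, 13 → 10, 13 → 9, 13 → 8, 13 → 7, 13 → 6, 13 → 5...

Each transition produces a photon with a unique energy (and thus wavelength). This count does not depend on Z.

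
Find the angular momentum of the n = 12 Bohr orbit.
1.2655e-33 J·s (or 12ℏ)

In the Bohr model, angular momentum is quantized:
L = nℏ

where ℏ = h/(2π) = 1.054572e-34 J·s

For n = 12:
L = 12 × 1.054572e-34 J·s
L = 1.2655e-33 J·s

This can also be written as L = 12ℏ.
The angular momentum is an integer multiple of the reduced Planck constant.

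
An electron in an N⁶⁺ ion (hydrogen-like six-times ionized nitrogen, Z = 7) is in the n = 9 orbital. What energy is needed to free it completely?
8.23 eV

The ionization energy is the energy needed to remove the electron completely (n → ∞).

For a hydrogen-like ion with Z = 7, E_n = -13.6057 Z² / n² eV.

At n = 9: E_9 = -13.6057 × 7² / 9² = -8.23061 eV
At n = ∞: E_∞ = 0 eV

Ionization energy = E_∞ - E_9 = 0 - (-8.23061) = 8.23061 eV
Ionization energy ≈ 8.23 eV

This is also called the binding energy of the electron in state n = 9.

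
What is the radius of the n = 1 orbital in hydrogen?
0.0529 nm (or 0.5292 Å)

The Bohr radius formula is:
r_n = n² a₀ / Z

where a₀ = 0.0529177 nm is the Bohr radius.

For H (Z = 1) at n = 1:
r_1 = 1² × 0.0529177 nm / 1
r_1 = 1 × 0.0529177 nm / 1
r_1 = 0.05292 nm / 1
r_1 = 0.0529 nm

The electron orbits at approximately 0.0529 nm from the nucleus.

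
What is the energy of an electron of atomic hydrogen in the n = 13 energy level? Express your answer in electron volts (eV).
-0.081 eV

The energy levels of a hydrogen-like atom are given by:
E_n = -13.6057 eV / n²

For n = 13:
E_13 = -13.6057 eV / 13²
E_13 = -13.6057 eV / 169
E_13 = -0.081 eV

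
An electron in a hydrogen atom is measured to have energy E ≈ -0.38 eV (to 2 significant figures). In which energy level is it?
n = 6

The exact energy levels follow E_n = -13.6057 eV / n².

The measured value (-0.38 eV) is reported to only 2 significant figures, so we must test candidate n values and see which one matches to that precision.

Candidate energies:
  n = 4:  E = -13.6057/4² = -0.85036 eV
  n = 5:  E = -13.6057/5² = -0.54423 eV
  n = 6:  E = -13.6057/6² = -0.37794 eV  ← matches
  n = 7:  E = -13.6057/7² = -0.27767 eV
  n = 8:  E = -13.6057/8² = -0.21259 eV

Checking against the measurement of -0.38 eV (2 sig figs), only n = 6 agrees:
E_6 = -0.37794 eV, which rounds to -0.38 eV ✓

Therefore n = 6.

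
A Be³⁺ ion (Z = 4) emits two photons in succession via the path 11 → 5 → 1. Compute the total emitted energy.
215.892099 eV

The energy levels of Be³⁺ are E_n = -13.6057 × 4² / n² eV.

First transition (11 → 5):
ΔE₁ = |E_5 - E_11|
ΔE₁ = |-8.707648000000 - (-1.799100826446)| = 6.908547174 eV

Second transition (5 → 1):
ΔE₂ = |E_1 - E_5|
ΔE₂ = |-217.691200000000 - (-8.707648000000)| = 208.983552000 eV

Total energy released:
E_total = ΔE₁ + ΔE₂ = 6.908547174 + 208.983552000 = 215.892099 eV

Note: This equals the direct transition 11 → 1: 215.892099 eV ✓
Energy is conserved regardless of the path taken.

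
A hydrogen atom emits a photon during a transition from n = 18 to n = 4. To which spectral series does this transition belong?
Brackett series

The spectral series in hydrogen are named based on the final (lower) energy level:
- Lyman series: n_final = 1 (ultraviolet)
- Balmer series: n_final = 2 (visible/near-UV)
- Paschen series: n_final = 3 (infrared)
- Brackett series: n_final = 4 (infrared)
- Pfund series: n_final = 5 (far infrared)

Since this transition ends at n = 4, it belongs to the Brackett series.

For reference, this 18 → 4 line has photon energy
ΔE = 13.6057 eV × (1/4² - 1/18²) = 0.8083633488 eV,
corresponding to wavelength λ = hc/ΔE = 1239.84 eV·nm / 0.8083633488 eV = 1533.7657 nm in the infrared region.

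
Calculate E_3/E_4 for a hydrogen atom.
1.77778

Using E_n = -13.6057 Z² / n² eV with Z = 1:

E_3 = -13.6057 / 3² = -13.6057 / 9 = -1.51174444444 eV
E_4 = -13.6057 / 4² = -13.6057 / 16 = -0.85035625000 eV

The ratio is:
E_3/E_4 = (-1.51174444444) / (-0.85035625000)
E_3/E_4 = (-13.6057/9) / (-13.6057/16)
E_3/E_4 = 16/9
E_3/E_4 = 1.77778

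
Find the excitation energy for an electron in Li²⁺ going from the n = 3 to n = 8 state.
11.692 eV

The energy levels of a hydrogen-like atom are E_n = -13.6057 Z² eV / n².

Energy at n = 3: E_3 = -13.6057 × 3² / 3² = -13.605700 eV
Energy at n = 8: E_8 = -13.6057 × 3² / 8² = -1.913302 eV

The excitation energy is the difference:
ΔE = E_8 - E_3
ΔE = -1.913302 - (-13.605700)
ΔE = 11.692 eV

Since this is positive, energy must be absorbed (photon absorption).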